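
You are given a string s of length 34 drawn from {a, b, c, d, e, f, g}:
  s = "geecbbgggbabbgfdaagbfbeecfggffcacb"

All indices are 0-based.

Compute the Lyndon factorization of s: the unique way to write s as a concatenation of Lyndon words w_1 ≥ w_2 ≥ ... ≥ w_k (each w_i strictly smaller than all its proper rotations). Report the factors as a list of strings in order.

["g", "e", "e", "c", "bbggg", "b", "abbgfd", "aagbfbeecfggffcacb"]

emit factor 1: 'g' (i=0, period=1)
emit factor 2: 'e' (i=1, period=1)
emit factor 3: 'e' (i=2, period=1)
emit factor 4: 'c' (i=3, period=1)
emit factor 5: 'bbggg' (i=4, period=5)
emit factor 6: 'b' (i=9, period=1)
emit factor 7: 'abbgfd' (i=10, period=6)
emit factor 8: 'aagbfbeecfggffcacb' (i=16, period=18)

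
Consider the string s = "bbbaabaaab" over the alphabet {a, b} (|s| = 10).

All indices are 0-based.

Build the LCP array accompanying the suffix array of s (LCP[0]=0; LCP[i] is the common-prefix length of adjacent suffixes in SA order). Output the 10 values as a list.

rank | idx | suffix
   0 |   6 | aaab
   1 |   7 | aab
   2 |   3 | aabaaab
   3 |   8 | ab
   4 |   4 | abaaab
   5 |   9 | b
   6 |   5 | baaab
   7 |   2 | baabaaab
   8 |   1 | bbaabaaab
   9 |   0 | bbbaabaaab

SA = [6, 7, 3, 8, 4, 9, 5, 2, 1, 0]
rank  pair      lcp
   1  s[6:],s[7:]  2  'aa'
   2  s[7:],s[3:]  3  'aab'
   3  s[3:],s[8:]  1  'a'
   4  s[8:],s[4:]  2  'ab'
   5  s[4:],s[9:]  0  ''
   6  s[9:],s[5:]  1  'b'
   7  s[5:],s[2:]  3  'baa'
   8  s[2:],s[1:]  1  'b'
   9  s[1:],s[0:]  2  'bb'

[0, 2, 3, 1, 2, 0, 1, 3, 1, 2]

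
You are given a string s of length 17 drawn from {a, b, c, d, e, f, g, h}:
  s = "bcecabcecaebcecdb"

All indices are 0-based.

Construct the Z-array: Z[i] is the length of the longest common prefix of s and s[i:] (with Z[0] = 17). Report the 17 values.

[17, 0, 0, 0, 0, 5, 0, 0, 0, 0, 0, 4, 0, 0, 0, 0, 1]

Z[0]=17
i=1: outside box; Z[1]=0
i=2: outside box; Z[2]=0
i=3: outside box; Z[3]=0
i=4: outside box; Z[4]=0
i=5: outside box; Z[5]=5 extend→box=[5,10)
i=6: min(r-i=4, Z[1]=0)=0; Z[6]=0
i=7: min(r-i=3, Z[2]=0)=0; Z[7]=0
i=8: min(r-i=2, Z[3]=0)=0; Z[8]=0
i=9: min(r-i=1, Z[4]=0)=0; Z[9]=0
i=10: outside box; Z[10]=0
i=11: outside box; Z[11]=4 extend→box=[11,15)
i=12: min(r-i=3, Z[1]=0)=0; Z[12]=0
i=13: min(r-i=2, Z[2]=0)=0; Z[13]=0
i=14: min(r-i=1, Z[3]=0)=0; Z[14]=0
i=15: outside box; Z[15]=0
i=16: outside box; Z[16]=1 extend→box=[16,17)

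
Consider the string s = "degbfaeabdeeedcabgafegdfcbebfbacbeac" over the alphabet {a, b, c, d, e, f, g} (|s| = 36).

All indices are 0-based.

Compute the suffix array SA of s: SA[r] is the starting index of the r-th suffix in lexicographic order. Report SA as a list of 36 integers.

rank | idx | suffix
   0 |   7 | abdeeedcabgafegdfcbebfbacbeac
   1 |  15 | abgafegdfcbebfbacbeac
   2 |  34 | ac
   3 |  30 | acbeac
   4 |   5 | aeabdeeedcabgafegdfcbebfbacbeac
   5 |  18 | afegdfcbebfbacbeac
   6 |  29 | bacbeac
   7 |   8 | bdeeedcabgafegdfcbebfbacbeac
   8 |  32 | beac
   9 |  25 | bebfbacbeac
  10 |   3 | bfaeabdeeedcabgafegdfcbebfbacbeac
  11 |  27 | bfbacbeac
  12 |  16 | bgafegdfcbebfbacbeac
  13 |  35 | c
  14 |  14 | cabgafegdfcbebfbacbeac
  15 |  31 | cbeac
  16 |  24 | cbebfbacbeac
  17 |  13 | dcabgafegdfcbebfbacbeac
  18 |   9 | deeedcabgafegdfcbebfbacbeac
  19 |   0 | degbfaeabdeeedcabgafegdfcbebfbacbeac
  20 |  22 | dfcbebfbacbeac
  21 |   6 | eabdeeedcabgafegdfcbebfbacbeac
  22 |  33 | eac
  23 |  26 | ebfbacbeac
  24 |  12 | edcabgafegdfcbebfbacbeac
  25 |  11 | eedcabgafegdfcbebfbacbeac
  26 |  10 | eeedcabgafegdfcbebfbacbeac
  27 |   1 | egbfaeabdeeedcabgafegdfcbebfbacbeac
  28 |  20 | egdfcbebfbacbeac
  29 |   4 | faeabdeeedcabgafegdfcbebfbacbeac
  30 |  28 | fbacbeac
  31 |  23 | fcbebfbacbeac
  32 |  19 | fegdfcbebfbacbeac
  33 |  17 | gafegdfcbebfbacbeac
  34 |   2 | gbfaeabdeeedcabgafegdfcbebfbacbeac
  35 |  21 | gdfcbebfbacbeac

[7, 15, 34, 30, 5, 18, 29, 8, 32, 25, 3, 27, 16, 35, 14, 31, 24, 13, 9, 0, 22, 6, 33, 26, 12, 11, 10, 1, 20, 4, 28, 23, 19, 17, 2, 21]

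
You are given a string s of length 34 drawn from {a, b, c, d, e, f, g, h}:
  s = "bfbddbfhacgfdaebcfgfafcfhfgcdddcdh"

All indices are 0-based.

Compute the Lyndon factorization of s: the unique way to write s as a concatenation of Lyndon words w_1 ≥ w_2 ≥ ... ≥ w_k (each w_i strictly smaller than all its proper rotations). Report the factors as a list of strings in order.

["bf", "bddbfh", "acgfdaebcfgfafcfhfgcdddcdh"]

emit factor 1: 'bf' (i=0, period=2)
emit factor 2: 'bddbfh' (i=2, period=6)
emit factor 3: 'acgfdaebcfgfafcfhfgcdddcdh' (i=8, period=26)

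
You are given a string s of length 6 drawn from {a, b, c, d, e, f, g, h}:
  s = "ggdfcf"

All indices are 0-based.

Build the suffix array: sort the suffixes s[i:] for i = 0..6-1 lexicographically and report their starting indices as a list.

rank→(start, suffix):
  0 → (4, 'cf')
  1 → (2, 'dfcf')
  2 → (5, 'f')
  3 → (3, 'fcf')
  4 → (1, 'gdfcf')
  5 → (0, 'ggdfcf')

[4, 2, 5, 3, 1, 0]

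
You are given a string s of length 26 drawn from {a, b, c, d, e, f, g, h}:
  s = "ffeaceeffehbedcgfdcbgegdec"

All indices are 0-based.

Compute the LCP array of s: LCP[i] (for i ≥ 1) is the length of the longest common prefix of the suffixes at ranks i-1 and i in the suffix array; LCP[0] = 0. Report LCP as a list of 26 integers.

[0, 0, 1, 0, 1, 1, 1, 0, 2, 1, 0, 1, 1, 1, 1, 1, 1, 0, 1, 2, 1, 3, 0, 1, 1, 0]

rank | idx | suffix
   0 |   3 | aceeffehbedcgfdcbgegdec
   1 |  11 | bedcgfdcbgegdec
   2 |  19 | bgegdec
   3 |  25 | c
   4 |  18 | cbgegdec
   5 |   4 | ceeffehbedcgfdcbgegdec
   6 |  14 | cgfdcbgegdec
   7 |  17 | dcbgegdec
   8 |  13 | dcgfdcbgegdec
   9 |  23 | dec
  10 |   2 | eaceeffehbedcgfdcbgegdec
  11 |  24 | ec
  12 |  12 | edcgfdcbgegdec
  13 |   5 | eeffehbedcgfdcbgegdec
  14 |   6 | effehbedcgfdcbgegdec
  15 |  21 | egdec
  16 |   9 | ehbedcgfdcbgegdec
  17 |  16 | fdcbgegdec
  18 |   1 | feaceeffehbedcgfdcbgegdec
  19 |   8 | fehbedcgfdcbgegdec
  20 |   0 | ffeaceeffehbedcgfdcbgegdec
  21 |   7 | ffehbedcgfdcbgegdec
  22 |  22 | gdec
  23 |  20 | gegdec
  24 |  15 | gfdcbgegdec
  25 |  10 | hbedcgfdcbgegdec

SA = [3, 11, 19, 25, 18, 4, 14, 17, 13, 23, 2, 24, 12, 5, 6, 21, 9, 16, 1, 8, 0, 7, 22, 20, 15, 10]
i: (SA[i-1],SA[i]) lcp shared
  1: (3,11) 0 ''
  2: (11,19) 1 'b'
  3: (19,25) 0 ''
  4: (25,18) 1 'c'
  5: (18,4) 1 'c'
  6: (4,14) 1 'c'
  7: (14,17) 0 ''
  8: (17,13) 2 'dc'
  9: (13,23) 1 'd'
  10: (23,2) 0 ''
  11: (2,24) 1 'e'
  12: (24,12) 1 'e'
  13: (12,5) 1 'e'
  14: (5,6) 1 'e'
  15: (6,21) 1 'e'
  16: (21,9) 1 'e'
  17: (9,16) 0 ''
  18: (16,1) 1 'f'
  19: (1,8) 2 'fe'
  20: (8,0) 1 'f'
  21: (0,7) 3 'ffe'
  22: (7,22) 0 ''
  23: (22,20) 1 'g'
  24: (20,15) 1 'g'
  25: (15,10) 0 ''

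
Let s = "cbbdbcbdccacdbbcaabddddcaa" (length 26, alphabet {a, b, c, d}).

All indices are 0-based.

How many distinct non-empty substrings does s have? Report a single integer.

315

sorted suffixes:
  #0 SA[0]=25  'a'
  #1 SA[1]=24  'aa'
  #2 SA[2]=16  'aabddddcaa'
  #3 SA[3]=17  'abddddcaa'
  #4 SA[4]=10  'acdbbcaabddddcaa'
  #5 SA[5]=13  'bbcaabddddcaa'
  #6 SA[6]=1  'bbdbcbdccacdbbcaabddddcaa'
  #7 SA[7]=14  'bcaabddddcaa'
  #8 SA[8]=4  'bcbdccacdbbcaabddddcaa'
  #9 SA[9]=2  'bdbcbdccacdbbcaabddddcaa'
  #10 SA[10]=6  'bdccacdbbcaabddddcaa'
  #11 SA[11]=18  'bddddcaa'
  #12 SA[12]=23  'caa'
  #13 SA[13]=15  'caabddddcaa'
  #14 SA[14]=9  'cacdbbcaabddddcaa'
  #15 SA[15]=0  'cbbdbcbdccacdbbcaabddddcaa'
  #16 SA[16]=5  'cbdccacdbbcaabddddcaa'
  #17 SA[17]=8  'ccacdbbcaabddddcaa'
  #18 SA[18]=11  'cdbbcaabddddcaa'
  #19 SA[19]=12  'dbbcaabddddcaa'
  #20 SA[20]=3  'dbcbdccacdbbcaabddddcaa'
  #21 SA[21]=22  'dcaa'
  #22 SA[22]=7  'dccacdbbcaabddddcaa'
  #23 SA[23]=21  'ddcaa'
  #24 SA[24]=20  'dddcaa'
  #25 SA[25]=19  'ddddcaa'

SA = [25, 24, 16, 17, 10, 13, 1, 14, 4, 2, 6, 18, 23, 15, 9, 0, 5, 8, 11, 12, 3, 22, 7, 21, 20, 19]
i: (SA[i-1],SA[i]) lcp shared
  1: (25,24) 1 'a'
  2: (24,16) 2 'aa'
  3: (16,17) 1 'a'
  4: (17,10) 1 'a'
  5: (10,13) 0 ''
  6: (13,1) 2 'bb'
  7: (1,14) 1 'b'
  8: (14,4) 2 'bc'
  9: (4,2) 1 'b'
  10: (2,6) 2 'bd'
  11: (6,18) 2 'bd'
  12: (18,23) 0 ''
  13: (23,15) 3 'caa'
  14: (15,9) 2 'ca'
  15: (9,0) 1 'c'
  16: (0,5) 2 'cb'
  17: (5,8) 1 'c'
  18: (8,11) 1 'c'
  19: (11,12) 0 ''
  20: (12,3) 2 'db'
  21: (3,22) 1 'd'
  22: (22,7) 2 'dc'
  23: (7,21) 1 'd'
  24: (21,20) 2 'dd'
  25: (20,19) 3 'ddd'

n(n+1)/2 = 26·27/2 = 351
Σ LCP = 0 + 1 + 2 + 1 + 1 + 0 + 2 + 1 + 2 + 1 + 2 + 2 + 0 + 3 + 2 + 1 + 2 + 1 + 1 + 0 + 2 + 1 + 2 + 1 + 2 + 3 = 36
distinct = 351 − 36 = 315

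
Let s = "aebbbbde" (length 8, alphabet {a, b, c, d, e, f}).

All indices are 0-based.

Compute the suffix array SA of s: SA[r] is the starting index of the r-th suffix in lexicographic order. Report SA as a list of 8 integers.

[0, 2, 3, 4, 5, 6, 7, 1]

rank | idx | suffix
   0 |   0 | aebbbbde
   1 |   2 | bbbbde
   2 |   3 | bbbde
   3 |   4 | bbde
   4 |   5 | bde
   5 |   6 | de
   6 |   7 | e
   7 |   1 | ebbbbde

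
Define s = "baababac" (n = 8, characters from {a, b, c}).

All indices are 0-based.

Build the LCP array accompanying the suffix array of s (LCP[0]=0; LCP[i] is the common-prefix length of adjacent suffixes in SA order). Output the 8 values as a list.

[0, 1, 3, 1, 0, 2, 2, 0]

rank→(start, suffix):
  0 → (1, 'aababac')
  1 → (2, 'ababac')
  2 → (4, 'abac')
  3 → (6, 'ac')
  4 → (0, 'baababac')
  5 → (3, 'babac')
  6 → (5, 'bac')
  7 → (7, 'c')

SA = [1, 2, 4, 6, 0, 3, 5, 7]
[i] adj suffixes → lcp
  [1] 1/2 → 1 ('a')
  [2] 2/4 → 3 ('aba')
  [3] 4/6 → 1 ('a')
  [4] 6/0 → 0 ('')
  [5] 0/3 → 2 ('ba')
  [6] 3/5 → 2 ('ba')
  [7] 5/7 → 0 ('')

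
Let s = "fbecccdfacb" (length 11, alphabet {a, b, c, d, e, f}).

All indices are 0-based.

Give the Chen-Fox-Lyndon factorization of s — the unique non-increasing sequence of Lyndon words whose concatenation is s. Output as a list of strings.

["f", "becccdf", "acb"]

emit factor 1: 'f' (i=0, period=1)
emit factor 2: 'becccdf' (i=1, period=7)
emit factor 3: 'acb' (i=8, period=3)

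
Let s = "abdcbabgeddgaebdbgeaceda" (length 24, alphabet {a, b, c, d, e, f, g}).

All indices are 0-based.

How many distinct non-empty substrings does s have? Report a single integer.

sorted suffixes:
  #0 SA[0]=23  'a'
  #1 SA[1]=0  'abdcbabgeddgaebdbgeaceda'
  #2 SA[2]=5  'abgeddgaebdbgeaceda'
  #3 SA[3]=19  'aceda'
  #4 SA[4]=12  'aebdbgeaceda'
  #5 SA[5]=4  'babgeddgaebdbgeaceda'
  #6 SA[6]=14  'bdbgeaceda'
  #7 SA[7]=1  'bdcbabgeddgaebdbgeaceda'
  #8 SA[8]=16  'bgeaceda'
  #9 SA[9]=6  'bgeddgaebdbgeaceda'
  #10 SA[10]=3  'cbabgeddgaebdbgeaceda'
  #11 SA[11]=20  'ceda'
  #12 SA[12]=22  'da'
  #13 SA[13]=15  'dbgeaceda'
  #14 SA[14]=2  'dcbabgeddgaebdbgeaceda'
  #15 SA[15]=9  'ddgaebdbgeaceda'
  #16 SA[16]=10  'dgaebdbgeaceda'
  #17 SA[17]=18  'eaceda'
  #18 SA[18]=13  'ebdbgeaceda'
  #19 SA[19]=21  'eda'
  #20 SA[20]=8  'eddgaebdbgeaceda'
  #21 SA[21]=11  'gaebdbgeaceda'
  #22 SA[22]=17  'geaceda'
  #23 SA[23]=7  'geddgaebdbgeaceda'

SA = [23, 0, 5, 19, 12, 4, 14, 1, 16, 6, 3, 20, 22, 15, 2, 9, 10, 18, 13, 21, 8, 11, 17, 7]
i: (SA[i-1],SA[i]) lcp shared
  1: (23,0) 1 'a'
  2: (0,5) 2 'ab'
  3: (5,19) 1 'a'
  4: (19,12) 1 'a'
  5: (12,4) 0 ''
  6: (4,14) 1 'b'
  7: (14,1) 2 'bd'
  8: (1,16) 1 'b'
  9: (16,6) 3 'bge'
  10: (6,3) 0 ''
  11: (3,20) 1 'c'
  12: (20,22) 0 ''
  13: (22,15) 1 'd'
  14: (15,2) 1 'd'
  15: (2,9) 1 'd'
  16: (9,10) 1 'd'
  17: (10,18) 0 ''
  18: (18,13) 1 'e'
  19: (13,21) 1 'e'
  20: (21,8) 2 'ed'
  21: (8,11) 0 ''
  22: (11,17) 1 'g'
  23: (17,7) 2 'ge'

n(n+1)/2 = 24·25/2 = 300
Σ LCP = 0 + 1 + 2 + 1 + 1 + 0 + 1 + 2 + 1 + 3 + 0 + 1 + 0 + 1 + 1 + 1 + 1 + 0 + 1 + 1 + 2 + 0 + 1 + 2 = 24
distinct = 300 − 24 = 276

276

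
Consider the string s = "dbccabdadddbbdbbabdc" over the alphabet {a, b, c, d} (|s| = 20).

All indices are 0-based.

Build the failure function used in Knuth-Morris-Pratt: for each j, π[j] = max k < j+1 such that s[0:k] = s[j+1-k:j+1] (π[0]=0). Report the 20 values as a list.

π[0] = 0
j=1 s[j]='b': π[1]=0 (border '')
j=2 s[j]='c': π[2]=0 (border '')
j=3 s[j]='c': π[3]=0 (border '')
j=4 s[j]='a': π[4]=0 (border '')
j=5 s[j]='b': π[5]=0 (border '')
j=6 s[j]='d': π[6]=1 (border 'd')
j=7 s[j]='a': k: 1→0; π[7]=0 (border '')
j=8 s[j]='d': π[8]=1 (border 'd')
j=9 s[j]='d': k: 1→0; π[9]=1 (border 'd')
j=10 s[j]='d': k: 1→0; π[10]=1 (border 'd')
j=11 s[j]='b': π[11]=2 (border 'db')
j=12 s[j]='b': k: 2→0; π[12]=0 (border '')
j=13 s[j]='d': π[13]=1 (border 'd')
j=14 s[j]='b': π[14]=2 (border 'db')
j=15 s[j]='b': k: 2→0; π[15]=0 (border '')
j=16 s[j]='a': π[16]=0 (border '')
j=17 s[j]='b': π[17]=0 (border '')
j=18 s[j]='d': π[18]=1 (border 'd')
j=19 s[j]='c': k: 1→0; π[19]=0 (border '')

[0, 0, 0, 0, 0, 0, 1, 0, 1, 1, 1, 2, 0, 1, 2, 0, 0, 0, 1, 0]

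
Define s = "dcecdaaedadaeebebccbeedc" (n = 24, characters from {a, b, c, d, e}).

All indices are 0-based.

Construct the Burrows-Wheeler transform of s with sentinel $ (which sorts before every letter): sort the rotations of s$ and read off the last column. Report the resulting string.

rank  rotation                   last
    0  $dcecdaaedadaeebebccbeedc  c
    1  aaedadaeebebccbeedc$dcecd  d
    2  adaeebebccbeedc$dcecdaaed  d
    3  aedadaeebebccbeedc$dcecda  a
    4  aeebebccbeedc$dcecdaaedad  d
    5  bccbeedc$dcecdaaedadaeebe  e
    6  bebccbeedc$dcecdaaedadaee  e
    7  beedc$dcecdaaedadaeebebcc  c
    8  c$dcecdaaedadaeebebccbeed  d
    9  cbeedc$dcecdaaedadaeebebc  c
   10  ccbeedc$dcecdaaedadaeebeb  b
   11  cdaaedadaeebebccbeedc$dce  e
   12  cecdaaedadaeebebccbeedc$d  d
   13  daaedadaeebebccbeedc$dcec  c
   14  dadaeebebccbeedc$dcecdaae  e
   15  daeebebccbeedc$dcecdaaeda  a
   16  dc$dcecdaaedadaeebebccbee  e
   17  dcecdaaedadaeebebccbeedc$  $
   18  ebccbeedc$dcecdaaedadaeeb  b
   19  ebebccbeedc$dcecdaaedadae  e
   20  ecdaaedadaeebebccbeedc$dc  c
   21  edadaeebebccbeedc$dcecdaa  a
   22  edc$dcecdaaedadaeebebccbe  e
   23  eebebccbeedc$dcecdaaedada  a
   24  eedc$dcecdaaedadaeebebccb  b

cddadeecdcbedceae$becaeab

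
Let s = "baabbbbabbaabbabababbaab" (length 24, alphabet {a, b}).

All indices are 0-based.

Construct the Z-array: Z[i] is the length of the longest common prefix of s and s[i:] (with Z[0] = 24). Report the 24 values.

[24, 0, 0, 1, 1, 1, 2, 0, 1, 5, 0, 0, 1, 2, 0, 2, 0, 2, 0, 1, 4, 0, 0, 1]

Z[0]=24
i=1: i≥r, start 0; Z[1]=0
i=2: i≥r, start 0; Z[2]=0
i=3: i≥r, start 0; Z[3]=1 scan→box=[3,4)
i=4: i≥r, start 0; Z[4]=1 scan→box=[4,5)
i=5: i≥r, start 0; Z[5]=1 scan→box=[5,6)
i=6: i≥r, start 0; Z[6]=2 scan→box=[6,8)
i=7: min(r-i=1, Z[1]=0)=0; Z[7]=0
i=8: i≥r, start 0; Z[8]=1 scan→box=[8,9)
i=9: i≥r, start 0; Z[9]=5 scan→box=[9,14)
i=10: min(r-i=4, Z[1]=0)=0; Z[10]=0
i=11: min(r-i=3, Z[2]=0)=0; Z[11]=0
i=12: min(r-i=2, Z[3]=1)=1; Z[12]=1
i=13: min(r-i=1, Z[4]=1)=1; Z[13]=2 scan→box=[13,15)
i=14: min(r-i=1, Z[1]=0)=0; Z[14]=0
i=15: i≥r, start 0; Z[15]=2 scan→box=[15,17)
i=16: min(r-i=1, Z[1]=0)=0; Z[16]=0
i=17: i≥r, start 0; Z[17]=2 scan→box=[17,19)
i=18: min(r-i=1, Z[1]=0)=0; Z[18]=0
i=19: i≥r, start 0; Z[19]=1 scan→box=[19,20)
i=20: i≥r, start 0; Z[20]=4 scan→box=[20,24)
i=21: min(r-i=3, Z[1]=0)=0; Z[21]=0
i=22: min(r-i=2, Z[2]=0)=0; Z[22]=0
i=23: min(r-i=1, Z[3]=1)=1; Z[23]=1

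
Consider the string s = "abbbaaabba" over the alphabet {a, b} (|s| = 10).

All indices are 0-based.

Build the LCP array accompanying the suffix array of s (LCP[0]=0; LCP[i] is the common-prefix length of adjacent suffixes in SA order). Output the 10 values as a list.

[0, 1, 2, 1, 3, 0, 2, 1, 3, 2]

sorted suffixes:
  #0 SA[0]=9  'a'
  #1 SA[1]=4  'aaabba'
  #2 SA[2]=5  'aabba'
  #3 SA[3]=6  'abba'
  #4 SA[4]=0  'abbbaaabba'
  #5 SA[5]=8  'ba'
  #6 SA[6]=3  'baaabba'
  #7 SA[7]=7  'bba'
  #8 SA[8]=2  'bbaaabba'
  #9 SA[9]=1  'bbbaaabba'

SA = [9, 4, 5, 6, 0, 8, 3, 7, 2, 1]
rank  pair      lcp
   1  s[9:],s[4:]  1  'a'
   2  s[4:],s[5:]  2  'aa'
   3  s[5:],s[6:]  1  'a'
   4  s[6:],s[0:]  3  'abb'
   5  s[0:],s[8:]  0  ''
   6  s[8:],s[3:]  2  'ba'
   7  s[3:],s[7:]  1  'b'
   8  s[7:],s[2:]  3  'bba'
   9  s[2:],s[1:]  2  'bb'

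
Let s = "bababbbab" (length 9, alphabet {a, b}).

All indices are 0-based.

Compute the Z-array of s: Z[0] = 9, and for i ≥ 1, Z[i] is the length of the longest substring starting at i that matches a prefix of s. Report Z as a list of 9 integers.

[9, 0, 3, 0, 1, 1, 3, 0, 1]

Z[0]=9
i=1: i≥r, start 0; Z[1]=0
i=2: i≥r, start 0; Z[2]=3 scan→box=[2,5)
i=3: min(r-i=2, Z[1]=0)=0; Z[3]=0
i=4: min(r-i=1, Z[2]=3)=1; Z[4]=1
i=5: i≥r, start 0; Z[5]=1 scan→box=[5,6)
i=6: i≥r, start 0; Z[6]=3 scan→box=[6,9)
i=7: min(r-i=2, Z[1]=0)=0; Z[7]=0
i=8: min(r-i=1, Z[2]=3)=1; Z[8]=1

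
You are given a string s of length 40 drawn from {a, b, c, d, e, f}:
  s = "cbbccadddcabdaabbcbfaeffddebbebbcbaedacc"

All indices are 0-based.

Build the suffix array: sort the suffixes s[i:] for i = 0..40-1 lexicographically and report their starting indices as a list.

sorted suffixes:
  #0 SA[0]=13  'aabbcbfaeffddebbebbcbaedacc'
  #1 SA[1]=14  'abbcbfaeffddebbebbcbaedacc'
  #2 SA[2]=10  'abdaabbcbfaeffddebbebbcbaedacc'
  #3 SA[3]=37  'acc'
  #4 SA[4]=5  'adddcabdaabbcbfaeffddebbebbcbaedacc'
  #5 SA[5]=34  'aedacc'
  #6 SA[6]=20  'aeffddebbebbcbaedacc'
  #7 SA[7]=33  'baedacc'
  #8 SA[8]=30  'bbcbaedacc'
  #9 SA[9]=15  'bbcbfaeffddebbebbcbaedacc'
  #10 SA[10]=1  'bbccadddcabdaabbcbfaeffddebbebbcbaedacc'
  #11 SA[11]=27  'bbebbcbaedacc'
  #12 SA[12]=31  'bcbaedacc'
  #13 SA[13]=16  'bcbfaeffddebbebbcbaedacc'
  #14 SA[14]=2  'bccadddcabdaabbcbfaeffddebbebbcbaedacc'
  #15 SA[15]=11  'bdaabbcbfaeffddebbebbcbaedacc'
  #16 SA[16]=28  'bebbcbaedacc'
  #17 SA[17]=18  'bfaeffddebbebbcbaedacc'
  #18 SA[18]=39  'c'
  #19 SA[19]=9  'cabdaabbcbfaeffddebbebbcbaedacc'
  #20 SA[20]=4  'cadddcabdaabbcbfaeffddebbebbcbaedacc'
  #21 SA[21]=32  'cbaedacc'
  #22 SA[22]=0  'cbbccadddcabdaabbcbfaeffddebbebbcbaedacc'
  #23 SA[23]=17  'cbfaeffddebbebbcbaedacc'
  #24 SA[24]=38  'cc'
  #25 SA[25]=3  'ccadddcabdaabbcbfaeffddebbebbcbaedacc'
  #26 SA[26]=12  'daabbcbfaeffddebbebbcbaedacc'
  #27 SA[27]=36  'dacc'
  #28 SA[28]=8  'dcabdaabbcbfaeffddebbebbcbaedacc'
  #29 SA[29]=7  'ddcabdaabbcbfaeffddebbebbcbaedacc'
  #30 SA[30]=6  'dddcabdaabbcbfaeffddebbebbcbaedacc'
  #31 SA[31]=24  'ddebbebbcbaedacc'
  #32 SA[32]=25  'debbebbcbaedacc'
  #33 SA[33]=29  'ebbcbaedacc'
  #34 SA[34]=26  'ebbebbcbaedacc'
  #35 SA[35]=35  'edacc'
  #36 SA[36]=21  'effddebbebbcbaedacc'
  #37 SA[37]=19  'faeffddebbebbcbaedacc'
  #38 SA[38]=23  'fddebbebbcbaedacc'
  #39 SA[39]=22  'ffddebbebbcbaedacc'

[13, 14, 10, 37, 5, 34, 20, 33, 30, 15, 1, 27, 31, 16, 2, 11, 28, 18, 39, 9, 4, 32, 0, 17, 38, 3, 12, 36, 8, 7, 6, 24, 25, 29, 26, 35, 21, 19, 23, 22]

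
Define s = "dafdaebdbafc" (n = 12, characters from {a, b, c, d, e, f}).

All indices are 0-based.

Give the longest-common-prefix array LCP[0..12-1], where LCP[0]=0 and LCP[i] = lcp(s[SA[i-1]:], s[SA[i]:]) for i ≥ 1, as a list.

[0, 1, 2, 0, 1, 0, 0, 2, 1, 0, 0, 1]

rank | idx | suffix
   0 |   4 | aebdbafc
   1 |   9 | afc
   2 |   1 | afdaebdbafc
   3 |   8 | bafc
   4 |   6 | bdbafc
   5 |  11 | c
   6 |   3 | daebdbafc
   7 |   0 | dafdaebdbafc
   8 |   7 | dbafc
   9 |   5 | ebdbafc
  10 |  10 | fc
  11 |   2 | fdaebdbafc

SA = [4, 9, 1, 8, 6, 11, 3, 0, 7, 5, 10, 2]
rank  pair      lcp
   1  s[4:],s[9:]  1  'a'
   2  s[9:],s[1:]  2  'af'
   3  s[1:],s[8:]  0  ''
   4  s[8:],s[6:]  1  'b'
   5  s[6:],s[11:]  0  ''
   6  s[11:],s[3:]  0  ''
   7  s[3:],s[0:]  2  'da'
   8  s[0:],s[7:]  1  'd'
   9  s[7:],s[5:]  0  ''
  10  s[5:],s[10:]  0  ''
  11  s[10:],s[2:]  1  'f'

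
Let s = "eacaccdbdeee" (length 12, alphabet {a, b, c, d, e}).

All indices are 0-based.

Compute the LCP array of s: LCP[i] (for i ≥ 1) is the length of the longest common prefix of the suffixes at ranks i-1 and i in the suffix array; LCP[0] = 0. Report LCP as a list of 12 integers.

[0, 2, 0, 0, 1, 1, 0, 1, 0, 1, 1, 2]

sorted suffixes:
  #0 SA[0]=1  'acaccdbdeee'
  #1 SA[1]=3  'accdbdeee'
  #2 SA[2]=7  'bdeee'
  #3 SA[3]=2  'caccdbdeee'
  #4 SA[4]=4  'ccdbdeee'
  #5 SA[5]=5  'cdbdeee'
  #6 SA[6]=6  'dbdeee'
  #7 SA[7]=8  'deee'
  #8 SA[8]=11  'e'
  #9 SA[9]=0  'eacaccdbdeee'
  #10 SA[10]=10  'ee'
  #11 SA[11]=9  'eee'

SA = [1, 3, 7, 2, 4, 5, 6, 8, 11, 0, 10, 9]
i: (SA[i-1],SA[i]) lcp shared
  1: (1,3) 2 'ac'
  2: (3,7) 0 ''
  3: (7,2) 0 ''
  4: (2,4) 1 'c'
  5: (4,5) 1 'c'
  6: (5,6) 0 ''
  7: (6,8) 1 'd'
  8: (8,11) 0 ''
  9: (11,0) 1 'e'
  10: (0,10) 1 'e'
  11: (10,9) 2 'ee'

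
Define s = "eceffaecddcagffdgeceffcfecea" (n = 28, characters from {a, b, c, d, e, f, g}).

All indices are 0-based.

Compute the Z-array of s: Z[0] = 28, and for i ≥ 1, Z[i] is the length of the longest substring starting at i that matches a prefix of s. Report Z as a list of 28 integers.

[28, 0, 1, 0, 0, 0, 2, 0, 0, 0, 0, 0, 0, 0, 0, 0, 0, 5, 0, 1, 0, 0, 0, 0, 3, 0, 1, 0]

Z[0]=28
i=1: outside box; Z[1]=0
i=2: outside box; Z[2]=1 extend→box=[2,3)
i=3: outside box; Z[3]=0
i=4: outside box; Z[4]=0
i=5: outside box; Z[5]=0
i=6: outside box; Z[6]=2 extend→box=[6,8)
i=7: min(r-i=1, Z[1]=0)=0; Z[7]=0
i=8: outside box; Z[8]=0
i=9: outside box; Z[9]=0
i=10: outside box; Z[10]=0
i=11: outside box; Z[11]=0
i=12: outside box; Z[12]=0
i=13: outside box; Z[13]=0
i=14: outside box; Z[14]=0
i=15: outside box; Z[15]=0
i=16: outside box; Z[16]=0
i=17: outside box; Z[17]=5 extend→box=[17,22)
i=18: min(r-i=4, Z[1]=0)=0; Z[18]=0
i=19: min(r-i=3, Z[2]=1)=1; Z[19]=1
i=20: min(r-i=2, Z[3]=0)=0; Z[20]=0
i=21: min(r-i=1, Z[4]=0)=0; Z[21]=0
i=22: outside box; Z[22]=0
i=23: outside box; Z[23]=0
i=24: outside box; Z[24]=3 extend→box=[24,27)
i=25: min(r-i=2, Z[1]=0)=0; Z[25]=0
i=26: min(r-i=1, Z[2]=1)=1; Z[26]=1
i=27: outside box; Z[27]=0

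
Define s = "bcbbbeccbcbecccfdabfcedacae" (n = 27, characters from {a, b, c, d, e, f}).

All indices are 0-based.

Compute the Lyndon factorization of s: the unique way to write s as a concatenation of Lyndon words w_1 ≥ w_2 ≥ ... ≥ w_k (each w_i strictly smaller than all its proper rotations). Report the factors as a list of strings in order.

["bc", "bbbeccbcbecccfd", "abfcedacae"]

emit factor 1: 'bc' (i=0, period=2)
emit factor 2: 'bbbeccbcbecccfd' (i=2, period=15)
emit factor 3: 'abfcedacae' (i=17, period=10)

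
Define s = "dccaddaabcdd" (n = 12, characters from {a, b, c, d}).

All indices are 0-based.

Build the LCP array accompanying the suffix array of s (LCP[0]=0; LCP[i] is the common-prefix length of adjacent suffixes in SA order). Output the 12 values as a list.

[0, 1, 1, 0, 0, 1, 1, 0, 1, 1, 1, 2]

rank→(start, suffix):
  0 → (6, 'aabcdd')
  1 → (7, 'abcdd')
  2 → (3, 'addaabcdd')
  3 → (8, 'bcdd')
  4 → (2, 'caddaabcdd')
  5 → (1, 'ccaddaabcdd')
  6 → (9, 'cdd')
  7 → (11, 'd')
  8 → (5, 'daabcdd')
  9 → (0, 'dccaddaabcdd')
  10 → (10, 'dd')
  11 → (4, 'ddaabcdd')

SA = [6, 7, 3, 8, 2, 1, 9, 11, 5, 0, 10, 4]
i: (SA[i-1],SA[i]) lcp shared
  1: (6,7) 1 'a'
  2: (7,3) 1 'a'
  3: (3,8) 0 ''
  4: (8,2) 0 ''
  5: (2,1) 1 'c'
  6: (1,9) 1 'c'
  7: (9,11) 0 ''
  8: (11,5) 1 'd'
  9: (5,0) 1 'd'
  10: (0,10) 1 'd'
  11: (10,4) 2 'dd'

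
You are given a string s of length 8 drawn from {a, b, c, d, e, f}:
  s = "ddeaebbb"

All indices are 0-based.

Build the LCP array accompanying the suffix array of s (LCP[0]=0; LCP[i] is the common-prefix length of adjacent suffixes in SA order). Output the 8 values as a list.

rank→(start, suffix):
  0 → (3, 'aebbb')
  1 → (7, 'b')
  2 → (6, 'bb')
  3 → (5, 'bbb')
  4 → (0, 'ddeaebbb')
  5 → (1, 'deaebbb')
  6 → (2, 'eaebbb')
  7 → (4, 'ebbb')

SA = [3, 7, 6, 5, 0, 1, 2, 4]
rank  pair      lcp
   1  s[3:],s[7:]  0  ''
   2  s[7:],s[6:]  1  'b'
   3  s[6:],s[5:]  2  'bb'
   4  s[5:],s[0:]  0  ''
   5  s[0:],s[1:]  1  'd'
   6  s[1:],s[2:]  0  ''
   7  s[2:],s[4:]  1  'e'

[0, 0, 1, 2, 0, 1, 0, 1]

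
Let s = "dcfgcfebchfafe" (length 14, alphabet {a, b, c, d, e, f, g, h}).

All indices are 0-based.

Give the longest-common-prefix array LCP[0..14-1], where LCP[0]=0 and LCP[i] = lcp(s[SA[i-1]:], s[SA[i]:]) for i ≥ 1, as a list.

rank→(start, suffix):
  0 → (11, 'afe')
  1 → (7, 'bchfafe')
  2 → (4, 'cfebchfafe')
  3 → (1, 'cfgcfebchfafe')
  4 → (8, 'chfafe')
  5 → (0, 'dcfgcfebchfafe')
  6 → (13, 'e')
  7 → (6, 'ebchfafe')
  8 → (10, 'fafe')
  9 → (12, 'fe')
  10 → (5, 'febchfafe')
  11 → (2, 'fgcfebchfafe')
  12 → (3, 'gcfebchfafe')
  13 → (9, 'hfafe')

SA = [11, 7, 4, 1, 8, 0, 13, 6, 10, 12, 5, 2, 3, 9]
rank  pair      lcp
   1  s[11:],s[7:]  0  ''
   2  s[7:],s[4:]  0  ''
   3  s[4:],s[1:]  2  'cf'
   4  s[1:],s[8:]  1  'c'
   5  s[8:],s[0:]  0  ''
   6  s[0:],s[13:]  0  ''
   7  s[13:],s[6:]  1  'e'
   8  s[6:],s[10:]  0  ''
   9  s[10:],s[12:]  1  'f'
  10  s[12:],s[5:]  2  'fe'
  11  s[5:],s[2:]  1  'f'
  12  s[2:],s[3:]  0  ''
  13  s[3:],s[9:]  0  ''

[0, 0, 0, 2, 1, 0, 0, 1, 0, 1, 2, 1, 0, 0]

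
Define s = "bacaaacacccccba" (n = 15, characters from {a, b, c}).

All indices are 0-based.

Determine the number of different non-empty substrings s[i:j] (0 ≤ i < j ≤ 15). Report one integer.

rank→(start, suffix):
  0 → (14, 'a')
  1 → (3, 'aaacacccccba')
  2 → (4, 'aacacccccba')
  3 → (1, 'acaaacacccccba')
  4 → (5, 'acacccccba')
  5 → (7, 'acccccba')
  6 → (13, 'ba')
  7 → (0, 'bacaaacacccccba')
  8 → (2, 'caaacacccccba')
  9 → (6, 'cacccccba')
  10 → (12, 'cba')
  11 → (11, 'ccba')
  12 → (10, 'cccba')
  13 → (9, 'ccccba')
  14 → (8, 'cccccba')

SA = [14, 3, 4, 1, 5, 7, 13, 0, 2, 6, 12, 11, 10, 9, 8]
i: (SA[i-1],SA[i]) lcp shared
  1: (14,3) 1 'a'
  2: (3,4) 2 'aa'
  3: (4,1) 1 'a'
  4: (1,5) 3 'aca'
  5: (5,7) 2 'ac'
  6: (7,13) 0 ''
  7: (13,0) 2 'ba'
  8: (0,2) 0 ''
  9: (2,6) 2 'ca'
  10: (6,12) 1 'c'
  11: (12,11) 1 'c'
  12: (11,10) 2 'cc'
  13: (10,9) 3 'ccc'
  14: (9,8) 4 'cccc'

n(n+1)/2 = 15·16/2 = 120
Σ LCP = 0 + 1 + 2 + 1 + 3 + 2 + 0 + 2 + 0 + 2 + 1 + 1 + 2 + 3 + 4 = 24
distinct = 120 − 24 = 96

96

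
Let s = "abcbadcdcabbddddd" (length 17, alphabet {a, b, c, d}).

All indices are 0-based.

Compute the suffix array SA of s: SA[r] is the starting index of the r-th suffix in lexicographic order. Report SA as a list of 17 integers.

sorted suffixes:
  #0 SA[0]=9  'abbddddd'
  #1 SA[1]=0  'abcbadcdcabbddddd'
  #2 SA[2]=4  'adcdcabbddddd'
  #3 SA[3]=3  'badcdcabbddddd'
  #4 SA[4]=10  'bbddddd'
  #5 SA[5]=1  'bcbadcdcabbddddd'
  #6 SA[6]=11  'bddddd'
  #7 SA[7]=8  'cabbddddd'
  #8 SA[8]=2  'cbadcdcabbddddd'
  #9 SA[9]=6  'cdcabbddddd'
  #10 SA[10]=16  'd'
  #11 SA[11]=7  'dcabbddddd'
  #12 SA[12]=5  'dcdcabbddddd'
  #13 SA[13]=15  'dd'
  #14 SA[14]=14  'ddd'
  #15 SA[15]=13  'dddd'
  #16 SA[16]=12  'ddddd'

[9, 0, 4, 3, 10, 1, 11, 8, 2, 6, 16, 7, 5, 15, 14, 13, 12]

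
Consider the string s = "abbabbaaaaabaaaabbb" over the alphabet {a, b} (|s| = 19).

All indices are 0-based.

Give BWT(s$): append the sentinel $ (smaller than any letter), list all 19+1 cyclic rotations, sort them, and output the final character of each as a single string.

rank  rotation              last
    0  $abbabbaaaaabaaaabbb  b
    1  aaaaabaaaabbb$abbabb  b
    2  aaaabaaaabbb$abbabba  a
    3  aaaabbb$abbabbaaaaab  b
    4  aaabaaaabbb$abbabbaa  a
    5  aaabbb$abbabbaaaaaba  a
    6  aabaaaabbb$abbabbaaa  a
    7  aabbb$abbabbaaaaabaa  a
    8  abaaaabbb$abbabbaaaa  a
    9  abbaaaaabaaaabbb$abb  b
   10  abbabbaaaaabaaaabbb$  $
   11  abbb$abbabbaaaaabaaa  a
   12  b$abbabbaaaaabaaaabb  b
   13  baaaaabaaaabbb$abbab  b
   14  baaaabbb$abbabbaaaaa  a
   15  babbaaaaabaaaabbb$ab  b
   16  bb$abbabbaaaaabaaaab  b
   17  bbaaaaabaaaabbb$abba  a
   18  bbabbaaaaabaaaabbb$a  a
   19  bbb$abbabbaaaaabaaaa  a

bbabaaaaab$abbabbaaa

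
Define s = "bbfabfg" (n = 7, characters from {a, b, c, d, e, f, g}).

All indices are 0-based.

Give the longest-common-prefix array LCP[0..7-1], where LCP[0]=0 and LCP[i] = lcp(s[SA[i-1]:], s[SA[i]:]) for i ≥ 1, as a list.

rank | idx | suffix
   0 |   3 | abfg
   1 |   0 | bbfabfg
   2 |   1 | bfabfg
   3 |   4 | bfg
   4 |   2 | fabfg
   5 |   5 | fg
   6 |   6 | g

SA = [3, 0, 1, 4, 2, 5, 6]
[i] adj suffixes → lcp
  [1] 3/0 → 0 ('')
  [2] 0/1 → 1 ('b')
  [3] 1/4 → 2 ('bf')
  [4] 4/2 → 0 ('')
  [5] 2/5 → 1 ('f')
  [6] 5/6 → 0 ('')

[0, 0, 1, 2, 0, 1, 0]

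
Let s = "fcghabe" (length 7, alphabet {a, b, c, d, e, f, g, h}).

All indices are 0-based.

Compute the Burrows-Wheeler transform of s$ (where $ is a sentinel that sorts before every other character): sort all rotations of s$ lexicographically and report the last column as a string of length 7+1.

ehafb$cg

rank  rotation  last
    0  $fcghabe  e
    1  abe$fcgh  h
    2  be$fcgha  a
    3  cghabe$f  f
    4  e$fcghab  b
    5  fcghabe$  $
    6  ghabe$fc  c
    7  habe$fcg  g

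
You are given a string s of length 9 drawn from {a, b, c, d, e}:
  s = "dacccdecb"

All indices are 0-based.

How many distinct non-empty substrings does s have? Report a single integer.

rank | idx | suffix
   0 |   1 | acccdecb
   1 |   8 | b
   2 |   7 | cb
   3 |   2 | cccdecb
   4 |   3 | ccdecb
   5 |   4 | cdecb
   6 |   0 | dacccdecb
   7 |   5 | decb
   8 |   6 | ecb

SA = [1, 8, 7, 2, 3, 4, 0, 5, 6]
[i] adj suffixes → lcp
  [1] 1/8 → 0 ('')
  [2] 8/7 → 0 ('')
  [3] 7/2 → 1 ('c')
  [4] 2/3 → 2 ('cc')
  [5] 3/4 → 1 ('c')
  [6] 4/0 → 0 ('')
  [7] 0/5 → 1 ('d')
  [8] 5/6 → 0 ('')

n(n+1)/2 = 9·10/2 = 45
Σ LCP = 0 + 0 + 0 + 1 + 2 + 1 + 0 + 1 + 0 = 5
distinct = 45 − 5 = 40

40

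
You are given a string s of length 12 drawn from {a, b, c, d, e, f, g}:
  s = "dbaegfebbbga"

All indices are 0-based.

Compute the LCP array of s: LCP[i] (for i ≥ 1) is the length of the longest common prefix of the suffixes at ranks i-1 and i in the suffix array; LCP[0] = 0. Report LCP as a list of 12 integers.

rank→(start, suffix):
  0 → (11, 'a')
  1 → (2, 'aegfebbbga')
  2 → (1, 'baegfebbbga')
  3 → (7, 'bbbga')
  4 → (8, 'bbga')
  5 → (9, 'bga')
  6 → (0, 'dbaegfebbbga')
  7 → (6, 'ebbbga')
  8 → (3, 'egfebbbga')
  9 → (5, 'febbbga')
  10 → (10, 'ga')
  11 → (4, 'gfebbbga')

SA = [11, 2, 1, 7, 8, 9, 0, 6, 3, 5, 10, 4]
[i] adj suffixes → lcp
  [1] 11/2 → 1 ('a')
  [2] 2/1 → 0 ('')
  [3] 1/7 → 1 ('b')
  [4] 7/8 → 2 ('bb')
  [5] 8/9 → 1 ('b')
  [6] 9/0 → 0 ('')
  [7] 0/6 → 0 ('')
  [8] 6/3 → 1 ('e')
  [9] 3/5 → 0 ('')
  [10] 5/10 → 0 ('')
  [11] 10/4 → 1 ('g')

[0, 1, 0, 1, 2, 1, 0, 0, 1, 0, 0, 1]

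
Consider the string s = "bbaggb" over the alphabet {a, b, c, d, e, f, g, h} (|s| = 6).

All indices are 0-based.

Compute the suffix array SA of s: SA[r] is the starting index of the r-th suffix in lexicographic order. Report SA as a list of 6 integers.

[2, 5, 1, 0, 4, 3]

rank | idx | suffix
   0 |   2 | aggb
   1 |   5 | b
   2 |   1 | baggb
   3 |   0 | bbaggb
   4 |   4 | gb
   5 |   3 | ggb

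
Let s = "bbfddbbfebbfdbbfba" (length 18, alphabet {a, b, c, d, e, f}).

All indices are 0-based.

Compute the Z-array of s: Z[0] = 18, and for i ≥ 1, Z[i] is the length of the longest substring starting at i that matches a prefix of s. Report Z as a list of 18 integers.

[18, 1, 0, 0, 0, 3, 1, 0, 0, 4, 1, 0, 0, 3, 1, 0, 1, 0]

Z[0]=18
i=1: outside box; Z[1]=1 grow→box=[1,2)
i=2: outside box; Z[2]=0
i=3: outside box; Z[3]=0
i=4: outside box; Z[4]=0
i=5: outside box; Z[5]=3 grow→box=[5,8)
i=6: min(r-i=2, Z[1]=1)=1; Z[6]=1
i=7: min(r-i=1, Z[2]=0)=0; Z[7]=0
i=8: outside box; Z[8]=0
i=9: outside box; Z[9]=4 grow→box=[9,13)
i=10: min(r-i=3, Z[1]=1)=1; Z[10]=1
i=11: min(r-i=2, Z[2]=0)=0; Z[11]=0
i=12: min(r-i=1, Z[3]=0)=0; Z[12]=0
i=13: outside box; Z[13]=3 grow→box=[13,16)
i=14: min(r-i=2, Z[1]=1)=1; Z[14]=1
i=15: min(r-i=1, Z[2]=0)=0; Z[15]=0
i=16: outside box; Z[16]=1 grow→box=[16,17)
i=17: outside box; Z[17]=0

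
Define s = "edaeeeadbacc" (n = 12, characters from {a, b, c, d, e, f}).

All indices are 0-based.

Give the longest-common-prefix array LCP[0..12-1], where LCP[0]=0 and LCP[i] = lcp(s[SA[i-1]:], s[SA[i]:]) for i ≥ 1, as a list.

[0, 1, 1, 0, 0, 1, 0, 1, 0, 1, 1, 2]

rank→(start, suffix):
  0 → (9, 'acc')
  1 → (6, 'adbacc')
  2 → (2, 'aeeeadbacc')
  3 → (8, 'bacc')
  4 → (11, 'c')
  5 → (10, 'cc')
  6 → (1, 'daeeeadbacc')
  7 → (7, 'dbacc')
  8 → (5, 'eadbacc')
  9 → (0, 'edaeeeadbacc')
  10 → (4, 'eeadbacc')
  11 → (3, 'eeeadbacc')

SA = [9, 6, 2, 8, 11, 10, 1, 7, 5, 0, 4, 3]
rank  pair      lcp
   1  s[9:],s[6:]  1  'a'
   2  s[6:],s[2:]  1  'a'
   3  s[2:],s[8:]  0  ''
   4  s[8:],s[11:]  0  ''
   5  s[11:],s[10:]  1  'c'
   6  s[10:],s[1:]  0  ''
   7  s[1:],s[7:]  1  'd'
   8  s[7:],s[5:]  0  ''
   9  s[5:],s[0:]  1  'e'
  10  s[0:],s[4:]  1  'e'
  11  s[4:],s[3:]  2  'ee'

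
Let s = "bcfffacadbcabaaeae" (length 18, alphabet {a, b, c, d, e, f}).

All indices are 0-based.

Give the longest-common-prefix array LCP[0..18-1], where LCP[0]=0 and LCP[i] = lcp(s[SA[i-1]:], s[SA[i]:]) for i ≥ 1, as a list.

rank | idx | suffix
   0 |  13 | aaeae
   1 |  11 | abaaeae
   2 |   5 | acadbcabaaeae
   3 |   7 | adbcabaaeae
   4 |  16 | ae
   5 |  14 | aeae
   6 |  12 | baaeae
   7 |   9 | bcabaaeae
   8 |   0 | bcfffacadbcabaaeae
   9 |  10 | cabaaeae
  10 |   6 | cadbcabaaeae
  11 |   1 | cfffacadbcabaaeae
  12 |   8 | dbcabaaeae
  13 |  17 | e
  14 |  15 | eae
  15 |   4 | facadbcabaaeae
  16 |   3 | ffacadbcabaaeae
  17 |   2 | fffacadbcabaaeae

SA = [13, 11, 5, 7, 16, 14, 12, 9, 0, 10, 6, 1, 8, 17, 15, 4, 3, 2]
rank  pair      lcp
   1  s[13:],s[11:]  1  'a'
   2  s[11:],s[5:]  1  'a'
   3  s[5:],s[7:]  1  'a'
   4  s[7:],s[16:]  1  'a'
   5  s[16:],s[14:]  2  'ae'
   6  s[14:],s[12:]  0  ''
   7  s[12:],s[9:]  1  'b'
   8  s[9:],s[0:]  2  'bc'
   9  s[0:],s[10:]  0  ''
  10  s[10:],s[6:]  2  'ca'
  11  s[6:],s[1:]  1  'c'
  12  s[1:],s[8:]  0  ''
  13  s[8:],s[17:]  0  ''
  14  s[17:],s[15:]  1  'e'
  15  s[15:],s[4:]  0  ''
  16  s[4:],s[3:]  1  'f'
  17  s[3:],s[2:]  2  'ff'

[0, 1, 1, 1, 1, 2, 0, 1, 2, 0, 2, 1, 0, 0, 1, 0, 1, 2]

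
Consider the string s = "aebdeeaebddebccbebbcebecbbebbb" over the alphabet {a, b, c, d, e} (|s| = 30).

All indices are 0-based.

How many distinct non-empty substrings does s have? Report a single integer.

419

sorted suffixes:
  #0 SA[0]=6  'aebddebccbebbcebecbbebbb'
  #1 SA[1]=0  'aebdeeaebddebccbebbcebecbbebbb'
  #2 SA[2]=29  'b'
  #3 SA[3]=28  'bb'
  #4 SA[4]=27  'bbb'
  #5 SA[5]=17  'bbcebecbbebbb'
  #6 SA[6]=24  'bbebbb'
  #7 SA[7]=12  'bccbebbcebecbbebbb'
  #8 SA[8]=18  'bcebecbbebbb'
  #9 SA[9]=8  'bddebccbebbcebecbbebbb'
  #10 SA[10]=2  'bdeeaebddebccbebbcebecbbebbb'
  #11 SA[11]=25  'bebbb'
  #12 SA[12]=15  'bebbcebecbbebbb'
  #13 SA[13]=21  'becbbebbb'
  #14 SA[14]=23  'cbbebbb'
  #15 SA[15]=14  'cbebbcebecbbebbb'
  #16 SA[16]=13  'ccbebbcebecbbebbb'
  #17 SA[17]=19  'cebecbbebbb'
  #18 SA[18]=9  'ddebccbebbcebecbbebbb'
  #19 SA[19]=10  'debccbebbcebecbbebbb'
  #20 SA[20]=3  'deeaebddebccbebbcebecbbebbb'
  #21 SA[21]=5  'eaebddebccbebbcebecbbebbb'
  #22 SA[22]=26  'ebbb'
  #23 SA[23]=16  'ebbcebecbbebbb'
  #24 SA[24]=11  'ebccbebbcebecbbebbb'
  #25 SA[25]=7  'ebddebccbebbcebecbbebbb'
  #26 SA[26]=1  'ebdeeaebddebccbebbcebecbbebbb'
  #27 SA[27]=20  'ebecbbebbb'
  #28 SA[28]=22  'ecbbebbb'
  #29 SA[29]=4  'eeaebddebccbebbcebecbbebbb'

SA = [6, 0, 29, 28, 27, 17, 24, 12, 18, 8, 2, 25, 15, 21, 23, 14, 13, 19, 9, 10, 3, 5, 26, 16, 11, 7, 1, 20, 22, 4]
[i] adj suffixes → lcp
  [1] 6/0 → 4 ('aebd')
  [2] 0/29 → 0 ('')
  [3] 29/28 → 1 ('b')
  [4] 28/27 → 2 ('bb')
  [5] 27/17 → 2 ('bb')
  [6] 17/24 → 2 ('bb')
  [7] 24/12 → 1 ('b')
  [8] 12/18 → 2 ('bc')
  [9] 18/8 → 1 ('b')
  [10] 8/2 → 2 ('bd')
  [11] 2/25 → 1 ('b')
  [12] 25/15 → 4 ('bebb')
  [13] 15/21 → 2 ('be')
  [14] 21/23 → 0 ('')
  [15] 23/14 → 2 ('cb')
  [16] 14/13 → 1 ('c')
  [17] 13/19 → 1 ('c')
  [18] 19/9 → 0 ('')
  [19] 9/10 → 1 ('d')
  [20] 10/3 → 2 ('de')
  [21] 3/5 → 0 ('')
  [22] 5/26 → 1 ('e')
  [23] 26/16 → 3 ('ebb')
  [24] 16/11 → 2 ('eb')
  [25] 11/7 → 2 ('eb')
  [26] 7/1 → 3 ('ebd')
  [27] 1/20 → 2 ('eb')
  [28] 20/22 → 1 ('e')
  [29] 22/4 → 1 ('e')

n(n+1)/2 = 30·31/2 = 465
Σ LCP = 0 + 4 + 0 + 1 + 2 + 2 + 2 + 1 + 2 + 1 + 2 + 1 + 4 + 2 + 0 + 2 + 1 + 1 + 0 + 1 + 2 + 0 + 1 + 3 + 2 + 2 + 3 + 2 + 1 + 1 = 46
distinct = 465 − 46 = 419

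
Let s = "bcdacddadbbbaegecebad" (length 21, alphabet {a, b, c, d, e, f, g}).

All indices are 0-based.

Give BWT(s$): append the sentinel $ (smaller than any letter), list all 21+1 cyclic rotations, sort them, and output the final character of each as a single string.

ddbdbebbd$baeacdaccgae

rank  rotation                last
    0  $bcdacddadbbbaegecebad  d
    1  acddadbbbaegecebad$bcd  d
    2  ad$bcdacddadbbbaegeceb  b
    3  adbbbaegecebad$bcdacdd  d
    4  aegecebad$bcdacddadbbb  b
    5  bad$bcdacddadbbbaegece  e
    6  baegecebad$bcdacddadbb  b
    7  bbaegecebad$bcdacddadb  b
    8  bbbaegecebad$bcdacddad  d
    9  bcdacddadbbbaegecebad$  $
   10  cdacddadbbbaegecebad$b  b
   11  cddadbbbaegecebad$bcda  a
   12  cebad$bcdacddadbbbaege  e
   13  d$bcdacddadbbbaegeceba  a
   14  dacddadbbbaegecebad$bc  c
   15  dadbbbaegecebad$bcdacd  d
   16  dbbbaegecebad$bcdacdda  a
   17  ddadbbbaegecebad$bcdac  c
   18  ebad$bcdacddadbbbaegec  c
   19  ecebad$bcdacddadbbbaeg  g
   20  egecebad$bcdacddadbbba  a
   21  gecebad$bcdacddadbbbae  e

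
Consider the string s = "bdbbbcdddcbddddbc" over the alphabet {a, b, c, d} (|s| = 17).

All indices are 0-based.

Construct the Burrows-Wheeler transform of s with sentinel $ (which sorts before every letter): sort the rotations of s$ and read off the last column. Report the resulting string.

cdbdb$cbdbbdddddcb

rank  rotation            last
    0  $bdbbbcdddcbddddbc  c
    1  bbbcdddcbddddbc$bd  d
    2  bbcdddcbddddbc$bdb  b
    3  bc$bdbbbcdddcbdddd  d
    4  bcdddcbddddbc$bdbb  b
    5  bdbbbcdddcbddddbc$  $
    6  bddddbc$bdbbbcdddc  c
    7  c$bdbbbcdddcbddddb  b
    8  cbddddbc$bdbbbcddd  d
    9  cdddcbddddbc$bdbbb  b
   10  dbbbcdddcbddddbc$b  b
   11  dbc$bdbbbcdddcbddd  d
   12  dcbddddbc$bdbbbcdd  d
   13  ddbc$bdbbbcdddcbdd  d
   14  ddcbddddbc$bdbbbcd  d
   15  dddbc$bdbbbcdddcbd  d
   16  dddcbddddbc$bdbbbc  c
   17  ddddbc$bdbbbcdddcb  b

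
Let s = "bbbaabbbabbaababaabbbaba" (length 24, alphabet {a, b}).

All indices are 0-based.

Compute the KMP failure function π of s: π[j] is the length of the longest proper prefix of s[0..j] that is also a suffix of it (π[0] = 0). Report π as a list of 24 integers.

π[0] = 0
j=1 s[j]='b': π[1]=1 (border 'b')
j=2 s[j]='b': π[2]=2 (border 'bb')
j=3 s[j]='a': k: 2→1→0; π[3]=0 (border '')
j=4 s[j]='a': π[4]=0 (border '')
j=5 s[j]='b': π[5]=1 (border 'b')
j=6 s[j]='b': π[6]=2 (border 'bb')
j=7 s[j]='b': π[7]=3 (border 'bbb')
j=8 s[j]='a': π[8]=4 (border 'bbba')
j=9 s[j]='b': k: 4→0; π[9]=1 (border 'b')
j=10 s[j]='b': π[10]=2 (border 'bb')
j=11 s[j]='a': k: 2→1→0; π[11]=0 (border '')
j=12 s[j]='a': π[12]=0 (border '')
j=13 s[j]='b': π[13]=1 (border 'b')
j=14 s[j]='a': k: 1→0; π[14]=0 (border '')
j=15 s[j]='b': π[15]=1 (border 'b')
j=16 s[j]='a': k: 1→0; π[16]=0 (border '')
j=17 s[j]='a': π[17]=0 (border '')
j=18 s[j]='b': π[18]=1 (border 'b')
j=19 s[j]='b': π[19]=2 (border 'bb')
j=20 s[j]='b': π[20]=3 (border 'bbb')
j=21 s[j]='a': π[21]=4 (border 'bbba')
j=22 s[j]='b': k: 4→0; π[22]=1 (border 'b')
j=23 s[j]='a': k: 1→0; π[23]=0 (border '')

[0, 1, 2, 0, 0, 1, 2, 3, 4, 1, 2, 0, 0, 1, 0, 1, 0, 0, 1, 2, 3, 4, 1, 0]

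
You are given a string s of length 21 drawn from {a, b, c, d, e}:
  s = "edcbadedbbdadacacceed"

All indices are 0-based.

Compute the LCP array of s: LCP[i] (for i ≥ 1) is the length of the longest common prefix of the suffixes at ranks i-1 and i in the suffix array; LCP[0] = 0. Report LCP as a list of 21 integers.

[0, 2, 1, 2, 0, 1, 1, 0, 1, 1, 1, 0, 1, 2, 1, 1, 1, 0, 2, 2, 1]

sorted suffixes:
  #0 SA[0]=13  'acacceed'
  #1 SA[1]=15  'acceed'
  #2 SA[2]=11  'adacacceed'
  #3 SA[3]=4  'adedbbdadacacceed'
  #4 SA[4]=3  'badedbbdadacacceed'
  #5 SA[5]=8  'bbdadacacceed'
  #6 SA[6]=9  'bdadacacceed'
  #7 SA[7]=14  'cacceed'
  #8 SA[8]=2  'cbadedbbdadacacceed'
  #9 SA[9]=16  'cceed'
  #10 SA[10]=17  'ceed'
  #11 SA[11]=20  'd'
  #12 SA[12]=12  'dacacceed'
  #13 SA[13]=10  'dadacacceed'
  #14 SA[14]=7  'dbbdadacacceed'
  #15 SA[15]=1  'dcbadedbbdadacacceed'
  #16 SA[16]=5  'dedbbdadacacceed'
  #17 SA[17]=19  'ed'
  #18 SA[18]=6  'edbbdadacacceed'
  #19 SA[19]=0  'edcbadedbbdadacacceed'
  #20 SA[20]=18  'eed'

SA = [13, 15, 11, 4, 3, 8, 9, 14, 2, 16, 17, 20, 12, 10, 7, 1, 5, 19, 6, 0, 18]
rank  pair      lcp
   1  s[13:],s[15:]  2  'ac'
   2  s[15:],s[11:]  1  'a'
   3  s[11:],s[4:]  2  'ad'
   4  s[4:],s[3:]  0  ''
   5  s[3:],s[8:]  1  'b'
   6  s[8:],s[9:]  1  'b'
   7  s[9:],s[14:]  0  ''
   8  s[14:],s[2:]  1  'c'
   9  s[2:],s[16:]  1  'c'
  10  s[16:],s[17:]  1  'c'
  11  s[17:],s[20:]  0  ''
  12  s[20:],s[12:]  1  'd'
  13  s[12:],s[10:]  2  'da'
  14  s[10:],s[7:]  1  'd'
  15  s[7:],s[1:]  1  'd'
  16  s[1:],s[5:]  1  'd'
  17  s[5:],s[19:]  0  ''
  18  s[19:],s[6:]  2  'ed'
  19  s[6:],s[0:]  2  'ed'
  20  s[0:],s[18:]  1  'e'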